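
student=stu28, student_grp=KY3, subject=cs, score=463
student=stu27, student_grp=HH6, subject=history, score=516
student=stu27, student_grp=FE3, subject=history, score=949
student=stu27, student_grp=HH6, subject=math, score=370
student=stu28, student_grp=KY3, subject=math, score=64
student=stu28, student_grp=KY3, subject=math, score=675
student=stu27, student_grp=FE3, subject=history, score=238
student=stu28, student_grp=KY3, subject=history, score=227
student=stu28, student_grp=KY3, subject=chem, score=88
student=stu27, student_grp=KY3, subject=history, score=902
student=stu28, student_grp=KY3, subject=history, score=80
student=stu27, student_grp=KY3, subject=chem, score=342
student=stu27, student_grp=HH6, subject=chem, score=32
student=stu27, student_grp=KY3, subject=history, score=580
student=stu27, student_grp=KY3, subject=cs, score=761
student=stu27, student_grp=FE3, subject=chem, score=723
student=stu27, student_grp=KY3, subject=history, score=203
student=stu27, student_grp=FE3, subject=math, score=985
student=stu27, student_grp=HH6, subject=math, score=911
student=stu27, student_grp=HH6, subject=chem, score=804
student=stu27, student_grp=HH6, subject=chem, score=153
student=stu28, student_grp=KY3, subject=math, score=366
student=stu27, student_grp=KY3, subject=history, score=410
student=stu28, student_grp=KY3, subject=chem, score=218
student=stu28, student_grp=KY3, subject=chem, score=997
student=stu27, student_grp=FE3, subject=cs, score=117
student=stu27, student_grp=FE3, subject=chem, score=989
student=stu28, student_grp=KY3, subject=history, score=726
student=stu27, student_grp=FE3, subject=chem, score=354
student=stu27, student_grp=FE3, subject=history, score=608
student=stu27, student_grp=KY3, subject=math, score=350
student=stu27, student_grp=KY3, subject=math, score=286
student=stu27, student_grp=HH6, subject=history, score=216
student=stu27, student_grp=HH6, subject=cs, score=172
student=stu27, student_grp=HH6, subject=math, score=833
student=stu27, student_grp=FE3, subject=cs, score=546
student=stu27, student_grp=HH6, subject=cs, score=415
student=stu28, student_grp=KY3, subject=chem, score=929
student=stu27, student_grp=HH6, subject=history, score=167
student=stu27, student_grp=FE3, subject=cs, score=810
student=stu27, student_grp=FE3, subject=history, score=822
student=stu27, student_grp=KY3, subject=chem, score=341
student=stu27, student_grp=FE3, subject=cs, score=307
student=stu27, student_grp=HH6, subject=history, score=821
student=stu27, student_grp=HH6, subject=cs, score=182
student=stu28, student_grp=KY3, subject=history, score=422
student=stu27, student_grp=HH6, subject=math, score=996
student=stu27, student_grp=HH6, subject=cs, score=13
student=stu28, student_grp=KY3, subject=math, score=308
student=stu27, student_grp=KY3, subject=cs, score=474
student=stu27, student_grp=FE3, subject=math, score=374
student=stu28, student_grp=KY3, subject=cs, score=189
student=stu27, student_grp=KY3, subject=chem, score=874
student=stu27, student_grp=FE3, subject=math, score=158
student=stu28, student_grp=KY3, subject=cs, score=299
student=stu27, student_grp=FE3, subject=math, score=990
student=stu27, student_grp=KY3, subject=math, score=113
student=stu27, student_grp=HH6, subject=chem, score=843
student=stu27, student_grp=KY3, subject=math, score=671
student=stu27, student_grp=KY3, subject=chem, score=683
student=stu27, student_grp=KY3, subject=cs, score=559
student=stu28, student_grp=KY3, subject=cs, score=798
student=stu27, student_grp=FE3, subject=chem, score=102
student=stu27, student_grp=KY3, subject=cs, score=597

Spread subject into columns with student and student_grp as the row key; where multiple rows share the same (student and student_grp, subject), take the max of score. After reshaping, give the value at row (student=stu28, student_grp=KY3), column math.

Rows with student=stu28, student_grp=KY3 and subject=math: score values are 64, 675, 366, 308.
max(64, 675, 366, 308) = 675.

675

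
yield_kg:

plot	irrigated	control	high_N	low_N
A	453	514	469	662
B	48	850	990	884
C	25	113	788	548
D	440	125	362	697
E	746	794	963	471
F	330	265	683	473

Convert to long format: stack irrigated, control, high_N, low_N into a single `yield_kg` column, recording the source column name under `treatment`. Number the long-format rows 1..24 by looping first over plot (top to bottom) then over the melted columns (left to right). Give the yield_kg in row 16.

697

24 rows total (6 × 4). Row 16: index ⌊(16-1)/4⌋ = 3 into plot → D; (16-1) mod 4 = 3 into the melted columns → low_N.
So row 16 is (D, low_N, 697); yield_kg = 697.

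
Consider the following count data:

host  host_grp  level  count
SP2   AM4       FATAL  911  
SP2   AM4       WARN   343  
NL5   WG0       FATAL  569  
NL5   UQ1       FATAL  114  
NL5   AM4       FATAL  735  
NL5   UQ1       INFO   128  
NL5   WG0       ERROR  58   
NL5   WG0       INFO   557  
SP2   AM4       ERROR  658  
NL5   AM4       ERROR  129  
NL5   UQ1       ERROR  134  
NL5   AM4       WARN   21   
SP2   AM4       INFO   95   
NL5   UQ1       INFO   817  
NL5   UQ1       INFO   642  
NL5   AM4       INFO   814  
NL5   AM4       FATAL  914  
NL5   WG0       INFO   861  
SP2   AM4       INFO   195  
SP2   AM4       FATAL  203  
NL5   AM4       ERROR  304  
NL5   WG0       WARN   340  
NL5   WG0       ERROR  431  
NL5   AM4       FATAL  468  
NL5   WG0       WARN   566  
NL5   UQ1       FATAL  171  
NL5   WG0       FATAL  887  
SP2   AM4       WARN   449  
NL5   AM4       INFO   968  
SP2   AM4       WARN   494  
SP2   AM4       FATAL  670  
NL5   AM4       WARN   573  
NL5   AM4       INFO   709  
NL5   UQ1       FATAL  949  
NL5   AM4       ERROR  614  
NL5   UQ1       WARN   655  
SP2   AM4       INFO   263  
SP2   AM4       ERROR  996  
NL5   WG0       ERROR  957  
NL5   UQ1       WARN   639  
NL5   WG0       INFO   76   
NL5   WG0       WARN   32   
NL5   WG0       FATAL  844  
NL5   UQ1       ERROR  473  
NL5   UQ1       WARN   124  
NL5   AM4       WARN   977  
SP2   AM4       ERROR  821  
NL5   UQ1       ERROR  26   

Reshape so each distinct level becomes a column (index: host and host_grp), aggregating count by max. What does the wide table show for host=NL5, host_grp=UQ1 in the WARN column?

655

Rows with host=NL5, host_grp=UQ1 and level=WARN: count values are 655, 639, 124.
max(655, 639, 124) = 655.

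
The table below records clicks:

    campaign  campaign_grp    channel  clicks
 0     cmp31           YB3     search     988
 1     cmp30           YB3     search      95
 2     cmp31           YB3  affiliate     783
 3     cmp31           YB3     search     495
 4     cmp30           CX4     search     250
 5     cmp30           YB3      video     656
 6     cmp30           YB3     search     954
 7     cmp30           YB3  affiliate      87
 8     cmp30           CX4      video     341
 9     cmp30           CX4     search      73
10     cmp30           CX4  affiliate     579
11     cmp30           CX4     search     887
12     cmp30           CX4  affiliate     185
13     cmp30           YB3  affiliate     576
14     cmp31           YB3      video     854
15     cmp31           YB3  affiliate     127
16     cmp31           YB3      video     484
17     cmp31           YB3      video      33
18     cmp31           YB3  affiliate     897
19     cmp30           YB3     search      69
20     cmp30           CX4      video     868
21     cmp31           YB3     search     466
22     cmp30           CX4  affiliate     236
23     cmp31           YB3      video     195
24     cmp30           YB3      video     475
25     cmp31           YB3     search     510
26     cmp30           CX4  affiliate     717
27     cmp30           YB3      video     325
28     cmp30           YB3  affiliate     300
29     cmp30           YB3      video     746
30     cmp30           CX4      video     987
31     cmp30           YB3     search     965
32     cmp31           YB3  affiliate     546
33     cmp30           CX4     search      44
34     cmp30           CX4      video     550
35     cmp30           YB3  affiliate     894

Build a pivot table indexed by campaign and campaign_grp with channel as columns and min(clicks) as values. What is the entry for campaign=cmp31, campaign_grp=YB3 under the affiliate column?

127

Rows with campaign=cmp31, campaign_grp=YB3 and channel=affiliate: clicks values are 783, 127, 897, 546.
min(783, 127, 897, 546) = 127.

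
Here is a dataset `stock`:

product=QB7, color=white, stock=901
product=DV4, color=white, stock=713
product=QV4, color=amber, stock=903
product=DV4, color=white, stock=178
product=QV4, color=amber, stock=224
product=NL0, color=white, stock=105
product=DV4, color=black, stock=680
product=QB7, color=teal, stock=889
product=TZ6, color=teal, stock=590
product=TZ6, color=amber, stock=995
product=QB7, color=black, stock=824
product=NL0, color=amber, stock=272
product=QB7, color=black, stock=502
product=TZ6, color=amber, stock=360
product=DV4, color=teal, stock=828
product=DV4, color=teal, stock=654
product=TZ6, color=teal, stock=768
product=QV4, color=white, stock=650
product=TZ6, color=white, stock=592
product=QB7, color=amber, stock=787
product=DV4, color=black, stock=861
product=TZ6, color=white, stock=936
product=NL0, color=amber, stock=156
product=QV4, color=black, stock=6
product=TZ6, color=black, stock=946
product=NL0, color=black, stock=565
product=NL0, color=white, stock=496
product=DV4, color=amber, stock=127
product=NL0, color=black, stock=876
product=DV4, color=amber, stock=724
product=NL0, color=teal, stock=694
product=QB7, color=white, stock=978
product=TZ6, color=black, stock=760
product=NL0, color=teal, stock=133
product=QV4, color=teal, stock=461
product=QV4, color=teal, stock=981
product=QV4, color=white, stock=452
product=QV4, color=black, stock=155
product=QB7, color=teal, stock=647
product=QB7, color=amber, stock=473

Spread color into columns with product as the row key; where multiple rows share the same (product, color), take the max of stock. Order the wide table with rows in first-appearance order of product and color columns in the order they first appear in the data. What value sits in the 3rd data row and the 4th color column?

981

With rows in first-appearance order of product, row 3 is product=QV4. color columns in first-appearance order: white, amber, black, teal; column 4 is teal.
Long rows with product=QV4, color=teal: max(461, 981) = 981.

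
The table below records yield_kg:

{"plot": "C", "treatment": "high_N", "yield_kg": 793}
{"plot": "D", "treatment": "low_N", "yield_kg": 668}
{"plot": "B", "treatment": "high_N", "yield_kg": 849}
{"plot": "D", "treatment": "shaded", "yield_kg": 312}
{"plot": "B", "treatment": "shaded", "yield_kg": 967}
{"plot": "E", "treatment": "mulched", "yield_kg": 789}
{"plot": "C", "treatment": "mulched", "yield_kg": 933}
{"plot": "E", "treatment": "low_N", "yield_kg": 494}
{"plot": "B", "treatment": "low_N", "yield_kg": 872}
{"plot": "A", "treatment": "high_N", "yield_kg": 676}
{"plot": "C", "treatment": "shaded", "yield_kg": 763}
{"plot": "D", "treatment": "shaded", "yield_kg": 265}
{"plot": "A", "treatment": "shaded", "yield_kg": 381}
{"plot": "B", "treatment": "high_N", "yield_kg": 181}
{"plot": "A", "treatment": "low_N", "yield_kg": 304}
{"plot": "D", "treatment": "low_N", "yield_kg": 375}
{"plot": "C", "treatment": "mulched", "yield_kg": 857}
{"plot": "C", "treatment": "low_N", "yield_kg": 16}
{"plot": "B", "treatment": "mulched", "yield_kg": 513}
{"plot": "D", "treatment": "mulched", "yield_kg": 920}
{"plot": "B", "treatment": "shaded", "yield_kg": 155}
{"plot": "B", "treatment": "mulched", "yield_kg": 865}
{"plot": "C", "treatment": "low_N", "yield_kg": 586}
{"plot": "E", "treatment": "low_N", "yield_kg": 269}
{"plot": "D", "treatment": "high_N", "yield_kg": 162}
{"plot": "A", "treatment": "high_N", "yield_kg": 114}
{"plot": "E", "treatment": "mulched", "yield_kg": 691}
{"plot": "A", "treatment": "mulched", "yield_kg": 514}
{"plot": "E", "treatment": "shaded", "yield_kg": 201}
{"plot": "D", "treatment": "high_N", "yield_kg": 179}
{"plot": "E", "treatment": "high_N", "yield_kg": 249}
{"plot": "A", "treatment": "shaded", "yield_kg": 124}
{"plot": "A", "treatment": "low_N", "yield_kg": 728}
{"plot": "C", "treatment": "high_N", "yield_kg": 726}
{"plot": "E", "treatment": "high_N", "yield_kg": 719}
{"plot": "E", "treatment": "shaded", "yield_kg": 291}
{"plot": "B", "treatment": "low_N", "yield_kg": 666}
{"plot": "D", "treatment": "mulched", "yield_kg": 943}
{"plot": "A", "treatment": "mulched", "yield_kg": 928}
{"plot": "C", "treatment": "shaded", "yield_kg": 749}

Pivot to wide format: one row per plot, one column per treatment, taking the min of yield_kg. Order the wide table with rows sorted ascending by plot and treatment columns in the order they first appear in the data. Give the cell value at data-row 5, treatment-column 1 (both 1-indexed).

249

With rows sorted ascending by plot, row 5 is plot=E. treatment columns in first-appearance order: high_N, low_N, shaded, mulched; column 1 is high_N.
Long rows with plot=E, treatment=high_N: min(249, 719) = 249.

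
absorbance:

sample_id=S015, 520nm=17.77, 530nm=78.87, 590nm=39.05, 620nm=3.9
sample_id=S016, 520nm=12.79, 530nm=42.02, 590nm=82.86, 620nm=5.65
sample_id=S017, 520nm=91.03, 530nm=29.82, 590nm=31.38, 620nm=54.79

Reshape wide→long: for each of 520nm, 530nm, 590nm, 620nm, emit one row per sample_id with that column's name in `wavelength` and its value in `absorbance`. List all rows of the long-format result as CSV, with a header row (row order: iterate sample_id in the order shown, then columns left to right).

Each (sample_id, column) pair becomes one row: 3 × 4 = 12 rows.
For example, (S015, 520nm) → absorbance=17.77.

sample_id,wavelength,absorbance
S015,520nm,17.77
S015,530nm,78.87
S015,590nm,39.05
S015,620nm,3.9
S016,520nm,12.79
S016,530nm,42.02
S016,590nm,82.86
S016,620nm,5.65
S017,520nm,91.03
S017,530nm,29.82
S017,590nm,31.38
S017,620nm,54.79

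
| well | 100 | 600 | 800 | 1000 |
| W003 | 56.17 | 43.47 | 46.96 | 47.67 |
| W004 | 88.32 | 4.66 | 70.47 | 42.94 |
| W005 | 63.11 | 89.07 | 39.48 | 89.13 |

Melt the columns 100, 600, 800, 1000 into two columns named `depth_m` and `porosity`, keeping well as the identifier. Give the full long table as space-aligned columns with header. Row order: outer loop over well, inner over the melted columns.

Each (well, column) pair becomes one row: 3 × 4 = 12 rows.
For example, (W003, 100) → porosity=56.17.

well  depth_m  porosity
W003  100      56.17   
W003  600      43.47   
W003  800      46.96   
W003  1000     47.67   
W004  100      88.32   
W004  600      4.66    
W004  800      70.47   
W004  1000     42.94   
W005  100      63.11   
W005  600      89.07   
W005  800      39.48   
W005  1000     89.13   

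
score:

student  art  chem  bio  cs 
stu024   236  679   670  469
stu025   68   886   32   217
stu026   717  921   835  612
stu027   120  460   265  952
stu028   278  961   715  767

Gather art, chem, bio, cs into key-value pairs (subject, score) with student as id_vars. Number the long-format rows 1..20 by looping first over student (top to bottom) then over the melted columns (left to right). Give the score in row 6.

20 rows total (5 × 4). Row 6: index ⌊(6-1)/4⌋ = 1 into student → stu025; (6-1) mod 4 = 1 into the melted columns → chem.
So row 6 is (stu025, chem, 886); score = 886.

886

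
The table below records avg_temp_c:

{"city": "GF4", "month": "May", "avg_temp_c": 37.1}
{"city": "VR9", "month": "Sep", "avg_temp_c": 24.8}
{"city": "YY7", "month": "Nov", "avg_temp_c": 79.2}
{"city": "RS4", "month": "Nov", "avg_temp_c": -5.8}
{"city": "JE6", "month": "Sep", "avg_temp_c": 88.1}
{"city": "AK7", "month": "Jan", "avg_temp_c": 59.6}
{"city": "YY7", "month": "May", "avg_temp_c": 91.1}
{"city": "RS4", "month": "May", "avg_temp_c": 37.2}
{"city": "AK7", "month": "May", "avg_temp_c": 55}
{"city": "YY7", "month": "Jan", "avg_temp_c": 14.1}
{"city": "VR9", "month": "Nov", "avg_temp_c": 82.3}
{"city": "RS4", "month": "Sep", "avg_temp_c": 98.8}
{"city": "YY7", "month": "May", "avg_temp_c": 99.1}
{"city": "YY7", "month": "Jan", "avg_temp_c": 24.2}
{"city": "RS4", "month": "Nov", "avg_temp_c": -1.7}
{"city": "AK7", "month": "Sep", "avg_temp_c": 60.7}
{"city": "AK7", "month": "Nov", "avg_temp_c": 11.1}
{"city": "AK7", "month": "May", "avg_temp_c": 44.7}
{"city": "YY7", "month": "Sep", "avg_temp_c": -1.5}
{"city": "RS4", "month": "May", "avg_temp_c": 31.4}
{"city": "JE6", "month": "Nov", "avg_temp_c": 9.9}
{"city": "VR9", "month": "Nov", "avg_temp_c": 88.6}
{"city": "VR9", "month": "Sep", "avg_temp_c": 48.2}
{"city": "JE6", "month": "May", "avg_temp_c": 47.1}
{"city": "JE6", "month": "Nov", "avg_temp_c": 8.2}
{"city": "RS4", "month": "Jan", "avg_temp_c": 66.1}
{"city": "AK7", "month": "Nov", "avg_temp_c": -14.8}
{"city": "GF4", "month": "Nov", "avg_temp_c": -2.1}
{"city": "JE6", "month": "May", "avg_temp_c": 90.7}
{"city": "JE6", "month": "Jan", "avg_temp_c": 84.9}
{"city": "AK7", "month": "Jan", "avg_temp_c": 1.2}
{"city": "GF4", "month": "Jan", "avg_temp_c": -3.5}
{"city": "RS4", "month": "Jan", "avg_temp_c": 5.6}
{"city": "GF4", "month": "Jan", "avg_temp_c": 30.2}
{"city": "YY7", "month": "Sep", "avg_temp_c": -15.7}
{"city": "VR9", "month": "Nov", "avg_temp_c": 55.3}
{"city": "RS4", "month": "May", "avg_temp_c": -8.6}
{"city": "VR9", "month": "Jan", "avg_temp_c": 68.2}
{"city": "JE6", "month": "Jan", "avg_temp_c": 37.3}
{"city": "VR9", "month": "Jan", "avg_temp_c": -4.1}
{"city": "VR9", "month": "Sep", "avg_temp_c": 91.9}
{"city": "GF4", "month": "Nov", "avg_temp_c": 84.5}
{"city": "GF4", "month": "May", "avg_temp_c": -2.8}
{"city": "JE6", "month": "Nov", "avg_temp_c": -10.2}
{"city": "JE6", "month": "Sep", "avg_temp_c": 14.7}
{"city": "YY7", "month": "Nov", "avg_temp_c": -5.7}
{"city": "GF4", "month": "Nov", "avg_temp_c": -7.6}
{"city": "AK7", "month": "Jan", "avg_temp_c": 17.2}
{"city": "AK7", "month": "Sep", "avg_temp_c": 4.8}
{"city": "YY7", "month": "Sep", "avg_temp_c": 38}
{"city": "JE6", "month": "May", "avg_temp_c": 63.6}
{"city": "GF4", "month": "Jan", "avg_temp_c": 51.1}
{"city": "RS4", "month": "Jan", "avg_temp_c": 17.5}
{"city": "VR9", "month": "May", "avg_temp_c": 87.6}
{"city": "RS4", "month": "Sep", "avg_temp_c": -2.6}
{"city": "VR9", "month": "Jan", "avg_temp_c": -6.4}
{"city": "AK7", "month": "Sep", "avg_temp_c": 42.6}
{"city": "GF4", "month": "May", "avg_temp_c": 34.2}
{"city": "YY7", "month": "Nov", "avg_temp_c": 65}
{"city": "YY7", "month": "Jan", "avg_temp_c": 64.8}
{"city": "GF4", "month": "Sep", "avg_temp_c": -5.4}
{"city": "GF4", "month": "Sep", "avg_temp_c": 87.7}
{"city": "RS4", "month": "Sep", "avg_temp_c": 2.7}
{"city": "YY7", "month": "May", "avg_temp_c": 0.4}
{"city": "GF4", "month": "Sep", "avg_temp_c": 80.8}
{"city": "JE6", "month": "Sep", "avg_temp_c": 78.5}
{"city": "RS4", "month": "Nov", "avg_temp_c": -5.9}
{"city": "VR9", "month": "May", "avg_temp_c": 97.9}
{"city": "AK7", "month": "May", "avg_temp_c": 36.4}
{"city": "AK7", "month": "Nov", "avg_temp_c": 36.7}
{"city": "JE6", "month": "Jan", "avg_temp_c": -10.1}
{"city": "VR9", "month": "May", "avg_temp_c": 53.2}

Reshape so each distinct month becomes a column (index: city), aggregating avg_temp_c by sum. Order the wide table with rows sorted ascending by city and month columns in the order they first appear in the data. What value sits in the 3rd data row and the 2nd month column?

With rows sorted ascending by city, row 3 is city=JE6. month columns in first-appearance order: May, Sep, Nov, Jan; column 2 is Sep.
Long rows with city=JE6, month=Sep: 88.1 + 14.7 + 78.5 = 181.3.

181.3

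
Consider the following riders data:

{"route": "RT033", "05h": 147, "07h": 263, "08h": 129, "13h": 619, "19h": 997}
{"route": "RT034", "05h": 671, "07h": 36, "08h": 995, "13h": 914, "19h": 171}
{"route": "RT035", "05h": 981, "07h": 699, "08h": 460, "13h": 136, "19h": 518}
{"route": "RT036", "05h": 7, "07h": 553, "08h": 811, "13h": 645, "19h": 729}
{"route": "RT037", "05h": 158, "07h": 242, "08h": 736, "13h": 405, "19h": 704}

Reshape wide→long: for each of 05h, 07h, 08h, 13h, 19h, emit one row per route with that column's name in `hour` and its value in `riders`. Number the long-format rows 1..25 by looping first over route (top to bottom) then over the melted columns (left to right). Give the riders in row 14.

25 rows total (5 × 5). Row 14: index ⌊(14-1)/5⌋ = 2 into route → RT035; (14-1) mod 5 = 3 into the melted columns → 13h.
So row 14 is (RT035, 13h, 136); riders = 136.

136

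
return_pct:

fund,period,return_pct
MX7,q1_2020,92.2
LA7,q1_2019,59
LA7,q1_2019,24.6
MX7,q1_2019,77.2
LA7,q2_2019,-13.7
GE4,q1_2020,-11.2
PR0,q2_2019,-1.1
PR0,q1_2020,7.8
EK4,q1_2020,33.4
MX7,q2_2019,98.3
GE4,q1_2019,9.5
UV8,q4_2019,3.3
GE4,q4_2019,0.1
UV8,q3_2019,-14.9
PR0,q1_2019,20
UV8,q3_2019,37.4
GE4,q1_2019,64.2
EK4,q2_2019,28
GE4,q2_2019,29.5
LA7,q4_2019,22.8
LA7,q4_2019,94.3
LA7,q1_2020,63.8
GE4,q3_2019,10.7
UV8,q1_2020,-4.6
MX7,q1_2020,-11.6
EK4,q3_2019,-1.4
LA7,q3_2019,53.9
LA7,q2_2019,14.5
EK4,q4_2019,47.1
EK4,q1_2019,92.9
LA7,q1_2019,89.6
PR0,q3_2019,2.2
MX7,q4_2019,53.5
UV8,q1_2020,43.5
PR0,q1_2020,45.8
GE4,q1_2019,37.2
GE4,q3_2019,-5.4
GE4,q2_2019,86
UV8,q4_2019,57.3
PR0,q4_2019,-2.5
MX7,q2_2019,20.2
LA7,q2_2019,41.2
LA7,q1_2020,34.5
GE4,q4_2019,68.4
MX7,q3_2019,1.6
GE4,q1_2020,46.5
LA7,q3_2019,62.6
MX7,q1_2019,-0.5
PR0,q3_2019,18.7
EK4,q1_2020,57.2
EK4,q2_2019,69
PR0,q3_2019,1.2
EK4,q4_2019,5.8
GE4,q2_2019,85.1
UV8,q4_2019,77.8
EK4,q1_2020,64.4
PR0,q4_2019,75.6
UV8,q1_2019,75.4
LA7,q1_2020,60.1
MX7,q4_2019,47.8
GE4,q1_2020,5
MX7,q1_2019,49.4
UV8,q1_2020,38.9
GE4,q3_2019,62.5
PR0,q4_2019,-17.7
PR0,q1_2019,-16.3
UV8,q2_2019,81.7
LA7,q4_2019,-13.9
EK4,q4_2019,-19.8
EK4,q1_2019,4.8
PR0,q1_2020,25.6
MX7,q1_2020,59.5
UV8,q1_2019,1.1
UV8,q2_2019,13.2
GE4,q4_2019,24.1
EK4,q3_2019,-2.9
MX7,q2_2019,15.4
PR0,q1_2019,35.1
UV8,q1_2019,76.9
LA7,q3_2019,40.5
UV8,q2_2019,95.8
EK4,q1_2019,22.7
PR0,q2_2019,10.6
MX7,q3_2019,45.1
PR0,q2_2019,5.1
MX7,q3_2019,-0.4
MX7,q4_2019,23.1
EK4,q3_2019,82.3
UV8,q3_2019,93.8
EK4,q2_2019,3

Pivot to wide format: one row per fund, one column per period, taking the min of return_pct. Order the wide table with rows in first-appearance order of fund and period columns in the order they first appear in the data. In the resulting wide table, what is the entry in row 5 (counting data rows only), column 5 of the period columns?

With rows in first-appearance order of fund, row 5 is fund=EK4. period columns in first-appearance order: q1_2020, q1_2019, q2_2019, q4_2019, q3_2019; column 5 is q3_2019.
Long rows with fund=EK4, period=q3_2019: min(-1.4, -2.9, 82.3) = -2.9.

-2.9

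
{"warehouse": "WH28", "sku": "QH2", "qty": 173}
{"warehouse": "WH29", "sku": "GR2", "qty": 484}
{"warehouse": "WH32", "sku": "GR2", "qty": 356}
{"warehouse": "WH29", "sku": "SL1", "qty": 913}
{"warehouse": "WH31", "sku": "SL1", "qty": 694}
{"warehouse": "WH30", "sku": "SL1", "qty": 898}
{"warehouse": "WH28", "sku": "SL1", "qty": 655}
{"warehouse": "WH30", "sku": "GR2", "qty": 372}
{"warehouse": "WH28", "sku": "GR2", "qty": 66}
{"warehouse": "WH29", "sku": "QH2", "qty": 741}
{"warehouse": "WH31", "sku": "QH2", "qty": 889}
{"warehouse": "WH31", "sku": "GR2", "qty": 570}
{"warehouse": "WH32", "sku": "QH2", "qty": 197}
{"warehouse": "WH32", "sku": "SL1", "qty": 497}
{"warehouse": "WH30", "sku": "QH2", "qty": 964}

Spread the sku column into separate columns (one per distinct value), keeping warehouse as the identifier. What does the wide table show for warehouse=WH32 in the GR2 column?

Wide layout: rows indexed by warehouse, columns are the 3 distinct sku values (QH2, GR2, SL1).
Cell (warehouse=WH32, sku=GR2) draws from the long row where warehouse=WH32 and sku=GR2, which has qty=356.

356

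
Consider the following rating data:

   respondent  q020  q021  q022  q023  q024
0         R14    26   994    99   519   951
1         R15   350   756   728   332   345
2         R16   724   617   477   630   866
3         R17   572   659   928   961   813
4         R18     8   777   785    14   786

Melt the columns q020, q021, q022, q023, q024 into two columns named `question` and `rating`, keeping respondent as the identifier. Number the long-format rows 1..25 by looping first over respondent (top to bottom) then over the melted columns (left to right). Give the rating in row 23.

785

25 rows total (5 × 5). Row 23: index ⌊(23-1)/5⌋ = 4 into respondent → R18; (23-1) mod 5 = 2 into the melted columns → q022.
So row 23 is (R18, q022, 785); rating = 785.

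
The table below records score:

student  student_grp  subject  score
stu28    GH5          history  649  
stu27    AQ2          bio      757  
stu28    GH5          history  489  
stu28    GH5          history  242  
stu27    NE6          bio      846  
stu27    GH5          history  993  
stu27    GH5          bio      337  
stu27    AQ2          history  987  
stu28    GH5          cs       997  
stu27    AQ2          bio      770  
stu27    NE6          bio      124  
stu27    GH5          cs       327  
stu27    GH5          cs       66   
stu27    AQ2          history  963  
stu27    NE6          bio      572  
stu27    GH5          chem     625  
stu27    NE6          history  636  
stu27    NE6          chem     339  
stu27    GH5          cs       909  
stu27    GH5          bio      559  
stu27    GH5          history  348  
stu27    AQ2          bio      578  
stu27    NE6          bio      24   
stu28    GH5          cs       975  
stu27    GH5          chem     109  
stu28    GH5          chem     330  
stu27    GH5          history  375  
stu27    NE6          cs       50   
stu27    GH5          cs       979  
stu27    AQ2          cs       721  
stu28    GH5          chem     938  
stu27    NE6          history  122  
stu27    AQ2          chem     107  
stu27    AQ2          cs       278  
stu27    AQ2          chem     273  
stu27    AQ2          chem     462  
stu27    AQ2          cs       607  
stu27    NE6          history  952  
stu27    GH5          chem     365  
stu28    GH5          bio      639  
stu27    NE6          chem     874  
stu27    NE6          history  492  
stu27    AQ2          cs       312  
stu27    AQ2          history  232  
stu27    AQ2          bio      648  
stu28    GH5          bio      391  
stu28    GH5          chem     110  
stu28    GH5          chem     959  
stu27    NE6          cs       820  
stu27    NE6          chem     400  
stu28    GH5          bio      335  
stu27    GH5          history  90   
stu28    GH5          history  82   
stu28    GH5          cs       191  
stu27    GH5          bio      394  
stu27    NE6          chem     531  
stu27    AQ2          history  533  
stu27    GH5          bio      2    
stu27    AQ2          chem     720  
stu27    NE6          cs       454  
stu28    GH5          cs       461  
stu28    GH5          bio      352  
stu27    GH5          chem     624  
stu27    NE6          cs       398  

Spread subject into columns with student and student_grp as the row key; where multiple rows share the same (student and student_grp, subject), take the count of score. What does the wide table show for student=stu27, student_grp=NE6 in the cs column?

Rows with student=stu27, student_grp=NE6 and subject=cs: score values are 50, 820, 454, 398.
4 rows match — count = 4.

4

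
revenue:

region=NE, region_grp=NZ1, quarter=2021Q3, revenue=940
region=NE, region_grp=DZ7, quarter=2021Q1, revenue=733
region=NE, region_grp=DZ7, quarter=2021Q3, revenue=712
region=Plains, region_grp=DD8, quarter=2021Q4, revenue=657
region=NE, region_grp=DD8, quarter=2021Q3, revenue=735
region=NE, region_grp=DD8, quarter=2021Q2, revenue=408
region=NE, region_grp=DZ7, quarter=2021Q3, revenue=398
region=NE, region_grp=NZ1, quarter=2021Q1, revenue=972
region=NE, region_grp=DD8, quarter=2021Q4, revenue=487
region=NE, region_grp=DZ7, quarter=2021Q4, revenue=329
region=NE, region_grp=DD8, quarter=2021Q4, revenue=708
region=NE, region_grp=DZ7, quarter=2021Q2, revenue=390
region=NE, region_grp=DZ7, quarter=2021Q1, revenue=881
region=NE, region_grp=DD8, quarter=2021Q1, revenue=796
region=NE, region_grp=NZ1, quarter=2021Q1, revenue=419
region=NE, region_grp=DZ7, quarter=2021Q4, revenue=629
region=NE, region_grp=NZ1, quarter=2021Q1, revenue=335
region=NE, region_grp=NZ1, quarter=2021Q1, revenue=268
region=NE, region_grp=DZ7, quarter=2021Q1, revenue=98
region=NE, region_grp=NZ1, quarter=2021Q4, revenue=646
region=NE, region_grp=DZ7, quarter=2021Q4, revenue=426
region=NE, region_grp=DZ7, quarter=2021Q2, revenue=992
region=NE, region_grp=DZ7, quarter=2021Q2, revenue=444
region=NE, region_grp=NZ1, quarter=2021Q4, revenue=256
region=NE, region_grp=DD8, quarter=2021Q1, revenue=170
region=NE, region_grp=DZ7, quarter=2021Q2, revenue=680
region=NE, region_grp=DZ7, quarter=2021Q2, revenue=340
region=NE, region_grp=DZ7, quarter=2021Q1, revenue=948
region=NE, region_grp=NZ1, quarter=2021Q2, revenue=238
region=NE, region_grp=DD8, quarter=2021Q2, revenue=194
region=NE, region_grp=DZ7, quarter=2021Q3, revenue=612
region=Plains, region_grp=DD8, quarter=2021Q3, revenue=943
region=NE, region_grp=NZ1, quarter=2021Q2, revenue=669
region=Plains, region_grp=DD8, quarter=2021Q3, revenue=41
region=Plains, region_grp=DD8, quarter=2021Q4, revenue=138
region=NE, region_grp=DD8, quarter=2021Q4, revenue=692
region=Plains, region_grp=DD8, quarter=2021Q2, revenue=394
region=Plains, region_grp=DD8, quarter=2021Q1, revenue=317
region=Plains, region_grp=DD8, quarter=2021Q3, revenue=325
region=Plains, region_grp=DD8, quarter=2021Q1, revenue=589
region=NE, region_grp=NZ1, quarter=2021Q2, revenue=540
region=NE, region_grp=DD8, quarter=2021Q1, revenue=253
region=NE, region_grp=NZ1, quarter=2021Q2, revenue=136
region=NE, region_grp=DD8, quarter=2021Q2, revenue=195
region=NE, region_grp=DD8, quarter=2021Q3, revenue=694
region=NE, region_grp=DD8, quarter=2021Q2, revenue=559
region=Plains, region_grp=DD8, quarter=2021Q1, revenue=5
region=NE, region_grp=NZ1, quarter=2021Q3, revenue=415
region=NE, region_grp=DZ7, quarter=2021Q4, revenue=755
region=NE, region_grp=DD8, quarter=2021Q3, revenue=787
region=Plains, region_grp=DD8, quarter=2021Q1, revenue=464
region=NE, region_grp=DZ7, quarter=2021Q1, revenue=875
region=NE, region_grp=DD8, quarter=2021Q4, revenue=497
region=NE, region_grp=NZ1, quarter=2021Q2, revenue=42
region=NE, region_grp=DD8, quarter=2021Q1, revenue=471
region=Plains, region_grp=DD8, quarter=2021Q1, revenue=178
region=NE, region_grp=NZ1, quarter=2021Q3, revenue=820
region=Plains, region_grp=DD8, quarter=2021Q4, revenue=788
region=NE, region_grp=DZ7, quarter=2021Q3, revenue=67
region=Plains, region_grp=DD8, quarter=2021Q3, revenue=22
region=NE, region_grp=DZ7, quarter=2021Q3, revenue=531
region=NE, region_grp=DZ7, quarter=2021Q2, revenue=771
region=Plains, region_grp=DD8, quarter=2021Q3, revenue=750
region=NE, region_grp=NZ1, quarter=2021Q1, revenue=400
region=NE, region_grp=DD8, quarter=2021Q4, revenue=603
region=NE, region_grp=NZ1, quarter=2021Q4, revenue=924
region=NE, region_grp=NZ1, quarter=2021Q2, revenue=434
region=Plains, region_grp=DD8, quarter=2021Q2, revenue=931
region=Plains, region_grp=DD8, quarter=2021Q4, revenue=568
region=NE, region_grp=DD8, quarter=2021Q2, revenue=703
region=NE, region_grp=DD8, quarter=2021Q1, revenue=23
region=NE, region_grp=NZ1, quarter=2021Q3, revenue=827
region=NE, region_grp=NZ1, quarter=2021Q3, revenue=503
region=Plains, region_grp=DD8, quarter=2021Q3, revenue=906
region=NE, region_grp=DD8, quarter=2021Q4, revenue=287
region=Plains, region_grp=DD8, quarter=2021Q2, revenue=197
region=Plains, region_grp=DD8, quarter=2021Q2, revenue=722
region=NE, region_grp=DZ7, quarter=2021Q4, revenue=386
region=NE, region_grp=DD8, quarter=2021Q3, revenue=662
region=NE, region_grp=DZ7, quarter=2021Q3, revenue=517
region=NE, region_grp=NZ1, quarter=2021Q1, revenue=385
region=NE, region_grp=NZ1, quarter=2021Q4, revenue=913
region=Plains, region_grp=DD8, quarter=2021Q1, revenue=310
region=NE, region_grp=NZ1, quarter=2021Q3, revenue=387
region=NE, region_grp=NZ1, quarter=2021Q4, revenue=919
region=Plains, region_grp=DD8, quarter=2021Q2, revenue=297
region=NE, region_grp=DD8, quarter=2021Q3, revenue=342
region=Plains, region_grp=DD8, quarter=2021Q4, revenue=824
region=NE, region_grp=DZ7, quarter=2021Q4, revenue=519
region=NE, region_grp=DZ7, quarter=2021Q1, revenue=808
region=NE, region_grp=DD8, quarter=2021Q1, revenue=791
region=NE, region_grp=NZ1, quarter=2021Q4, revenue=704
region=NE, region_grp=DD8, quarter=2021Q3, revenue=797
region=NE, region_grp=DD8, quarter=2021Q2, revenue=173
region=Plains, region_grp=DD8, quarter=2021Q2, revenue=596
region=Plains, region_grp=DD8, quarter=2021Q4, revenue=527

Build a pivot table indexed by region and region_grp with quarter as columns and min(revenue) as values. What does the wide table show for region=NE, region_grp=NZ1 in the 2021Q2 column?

42

Rows with region=NE, region_grp=NZ1 and quarter=2021Q2: revenue values are 238, 669, 540, 136, 42, 434.
min(238, 669, 540, 136, 42, 434) = 42.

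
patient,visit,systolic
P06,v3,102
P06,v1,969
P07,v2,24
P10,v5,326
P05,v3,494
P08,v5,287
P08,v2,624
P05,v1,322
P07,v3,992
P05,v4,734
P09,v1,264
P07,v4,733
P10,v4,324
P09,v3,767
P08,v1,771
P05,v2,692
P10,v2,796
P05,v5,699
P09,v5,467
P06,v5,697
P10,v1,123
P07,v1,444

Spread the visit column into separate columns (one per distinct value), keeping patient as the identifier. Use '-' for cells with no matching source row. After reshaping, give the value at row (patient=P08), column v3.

No long-format row has patient=P08 and visit=v3, so the cell is -.

-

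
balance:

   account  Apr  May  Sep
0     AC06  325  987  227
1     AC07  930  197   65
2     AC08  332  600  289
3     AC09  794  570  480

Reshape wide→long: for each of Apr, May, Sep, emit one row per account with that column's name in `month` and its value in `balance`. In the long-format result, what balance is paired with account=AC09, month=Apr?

794

Unpivoting turns each (account, wide-column) pair into one long row.
The wide cell at row AC09, column Apr holds 794, so the long row (AC09, Apr) has balance=794.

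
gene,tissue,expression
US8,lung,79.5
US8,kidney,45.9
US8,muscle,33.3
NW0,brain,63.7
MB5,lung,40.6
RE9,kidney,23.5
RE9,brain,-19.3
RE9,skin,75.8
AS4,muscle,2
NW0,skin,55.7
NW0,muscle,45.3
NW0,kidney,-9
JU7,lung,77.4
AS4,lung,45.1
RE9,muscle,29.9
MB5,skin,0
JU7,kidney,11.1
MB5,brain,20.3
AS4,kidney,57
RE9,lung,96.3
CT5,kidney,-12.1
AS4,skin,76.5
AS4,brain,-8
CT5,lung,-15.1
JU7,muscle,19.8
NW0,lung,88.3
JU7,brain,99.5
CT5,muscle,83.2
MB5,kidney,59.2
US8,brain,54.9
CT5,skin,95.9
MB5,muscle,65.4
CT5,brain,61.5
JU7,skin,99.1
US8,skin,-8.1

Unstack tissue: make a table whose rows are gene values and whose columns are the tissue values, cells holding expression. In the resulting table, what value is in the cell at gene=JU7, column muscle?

19.8

Wide layout: rows indexed by gene, columns are the 5 distinct tissue values (lung, kidney, muscle, brain, skin).
Cell (gene=JU7, tissue=muscle) draws from the long row where gene=JU7 and tissue=muscle, which has expression=19.8.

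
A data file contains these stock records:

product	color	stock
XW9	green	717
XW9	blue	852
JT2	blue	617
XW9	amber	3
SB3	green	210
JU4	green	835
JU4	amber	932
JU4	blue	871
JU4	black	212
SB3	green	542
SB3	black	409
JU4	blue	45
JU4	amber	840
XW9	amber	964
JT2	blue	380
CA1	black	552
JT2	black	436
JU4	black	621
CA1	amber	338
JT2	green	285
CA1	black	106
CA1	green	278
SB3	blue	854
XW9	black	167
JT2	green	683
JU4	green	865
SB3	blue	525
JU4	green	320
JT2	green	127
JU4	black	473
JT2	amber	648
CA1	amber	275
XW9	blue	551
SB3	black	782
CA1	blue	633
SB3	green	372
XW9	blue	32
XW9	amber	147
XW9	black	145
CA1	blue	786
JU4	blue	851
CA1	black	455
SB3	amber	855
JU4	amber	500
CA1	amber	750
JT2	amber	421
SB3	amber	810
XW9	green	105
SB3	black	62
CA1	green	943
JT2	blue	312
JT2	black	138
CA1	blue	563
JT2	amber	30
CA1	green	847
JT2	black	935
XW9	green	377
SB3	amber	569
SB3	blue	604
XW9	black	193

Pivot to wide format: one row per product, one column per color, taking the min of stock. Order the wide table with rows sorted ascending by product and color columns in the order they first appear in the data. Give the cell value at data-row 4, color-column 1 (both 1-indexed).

With rows sorted ascending by product, row 4 is product=SB3. color columns in first-appearance order: green, blue, amber, black; column 1 is green.
Long rows with product=SB3, color=green: min(210, 542, 372) = 210.

210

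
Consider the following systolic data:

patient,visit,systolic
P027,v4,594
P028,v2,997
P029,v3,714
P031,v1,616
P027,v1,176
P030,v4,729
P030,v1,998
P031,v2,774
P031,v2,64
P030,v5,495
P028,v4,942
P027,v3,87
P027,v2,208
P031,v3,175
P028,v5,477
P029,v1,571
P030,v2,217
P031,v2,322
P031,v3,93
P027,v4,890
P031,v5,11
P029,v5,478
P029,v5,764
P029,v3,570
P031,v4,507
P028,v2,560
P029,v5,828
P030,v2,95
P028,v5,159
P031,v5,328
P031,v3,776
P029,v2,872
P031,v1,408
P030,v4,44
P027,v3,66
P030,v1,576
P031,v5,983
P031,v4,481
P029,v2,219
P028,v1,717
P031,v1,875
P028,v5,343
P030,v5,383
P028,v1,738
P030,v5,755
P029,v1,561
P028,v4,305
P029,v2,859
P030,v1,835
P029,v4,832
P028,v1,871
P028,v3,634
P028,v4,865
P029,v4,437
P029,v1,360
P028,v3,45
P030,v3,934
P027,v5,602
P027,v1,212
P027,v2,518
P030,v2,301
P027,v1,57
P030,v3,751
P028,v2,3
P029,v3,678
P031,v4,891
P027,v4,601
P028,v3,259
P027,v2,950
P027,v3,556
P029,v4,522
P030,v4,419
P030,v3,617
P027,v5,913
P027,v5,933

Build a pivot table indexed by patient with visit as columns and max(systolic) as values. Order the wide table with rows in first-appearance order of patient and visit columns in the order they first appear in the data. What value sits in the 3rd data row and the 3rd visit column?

With rows in first-appearance order of patient, row 3 is patient=P029. visit columns in first-appearance order: v4, v2, v3, v1, v5; column 3 is v3.
Long rows with patient=P029, visit=v3: max(714, 570, 678) = 714.

714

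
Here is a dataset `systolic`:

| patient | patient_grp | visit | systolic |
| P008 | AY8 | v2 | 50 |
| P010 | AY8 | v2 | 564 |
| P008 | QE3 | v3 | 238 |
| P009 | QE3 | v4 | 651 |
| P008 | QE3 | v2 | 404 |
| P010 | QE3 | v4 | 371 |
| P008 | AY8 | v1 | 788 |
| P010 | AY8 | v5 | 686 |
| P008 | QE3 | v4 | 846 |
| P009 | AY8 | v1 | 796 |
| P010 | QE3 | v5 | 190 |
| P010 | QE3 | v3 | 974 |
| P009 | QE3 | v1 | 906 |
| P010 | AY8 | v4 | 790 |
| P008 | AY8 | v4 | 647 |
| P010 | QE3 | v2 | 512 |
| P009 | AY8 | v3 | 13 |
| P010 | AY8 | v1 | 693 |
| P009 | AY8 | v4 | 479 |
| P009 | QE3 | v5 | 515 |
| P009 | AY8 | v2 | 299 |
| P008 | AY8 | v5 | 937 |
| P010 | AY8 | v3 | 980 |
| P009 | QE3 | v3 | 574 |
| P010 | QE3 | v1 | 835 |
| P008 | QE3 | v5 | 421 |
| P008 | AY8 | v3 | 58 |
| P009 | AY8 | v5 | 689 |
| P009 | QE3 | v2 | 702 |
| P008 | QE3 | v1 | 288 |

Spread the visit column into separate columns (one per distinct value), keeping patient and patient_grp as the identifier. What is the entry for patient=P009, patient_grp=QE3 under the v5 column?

515

Wide layout: rows indexed by patient and patient_grp, columns are the 5 distinct visit values (v2, v3, v4, v1, v5).
Cell (patient=P009, patient_grp=QE3, visit=v5) draws from the long row where patient=P009, patient_grp=QE3 and visit=v5, which has systolic=515.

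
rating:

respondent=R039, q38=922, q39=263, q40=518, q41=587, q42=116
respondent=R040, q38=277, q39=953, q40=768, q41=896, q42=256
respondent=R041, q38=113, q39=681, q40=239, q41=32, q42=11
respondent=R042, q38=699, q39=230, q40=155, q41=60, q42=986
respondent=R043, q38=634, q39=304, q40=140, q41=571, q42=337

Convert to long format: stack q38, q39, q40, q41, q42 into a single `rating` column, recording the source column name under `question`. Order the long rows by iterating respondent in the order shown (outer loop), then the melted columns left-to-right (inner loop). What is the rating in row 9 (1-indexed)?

896

25 rows total (5 × 5). Row 9: index ⌊(9-1)/5⌋ = 1 into respondent → R040; (9-1) mod 5 = 3 into the melted columns → q41.
So row 9 is (R040, q41, 896); rating = 896.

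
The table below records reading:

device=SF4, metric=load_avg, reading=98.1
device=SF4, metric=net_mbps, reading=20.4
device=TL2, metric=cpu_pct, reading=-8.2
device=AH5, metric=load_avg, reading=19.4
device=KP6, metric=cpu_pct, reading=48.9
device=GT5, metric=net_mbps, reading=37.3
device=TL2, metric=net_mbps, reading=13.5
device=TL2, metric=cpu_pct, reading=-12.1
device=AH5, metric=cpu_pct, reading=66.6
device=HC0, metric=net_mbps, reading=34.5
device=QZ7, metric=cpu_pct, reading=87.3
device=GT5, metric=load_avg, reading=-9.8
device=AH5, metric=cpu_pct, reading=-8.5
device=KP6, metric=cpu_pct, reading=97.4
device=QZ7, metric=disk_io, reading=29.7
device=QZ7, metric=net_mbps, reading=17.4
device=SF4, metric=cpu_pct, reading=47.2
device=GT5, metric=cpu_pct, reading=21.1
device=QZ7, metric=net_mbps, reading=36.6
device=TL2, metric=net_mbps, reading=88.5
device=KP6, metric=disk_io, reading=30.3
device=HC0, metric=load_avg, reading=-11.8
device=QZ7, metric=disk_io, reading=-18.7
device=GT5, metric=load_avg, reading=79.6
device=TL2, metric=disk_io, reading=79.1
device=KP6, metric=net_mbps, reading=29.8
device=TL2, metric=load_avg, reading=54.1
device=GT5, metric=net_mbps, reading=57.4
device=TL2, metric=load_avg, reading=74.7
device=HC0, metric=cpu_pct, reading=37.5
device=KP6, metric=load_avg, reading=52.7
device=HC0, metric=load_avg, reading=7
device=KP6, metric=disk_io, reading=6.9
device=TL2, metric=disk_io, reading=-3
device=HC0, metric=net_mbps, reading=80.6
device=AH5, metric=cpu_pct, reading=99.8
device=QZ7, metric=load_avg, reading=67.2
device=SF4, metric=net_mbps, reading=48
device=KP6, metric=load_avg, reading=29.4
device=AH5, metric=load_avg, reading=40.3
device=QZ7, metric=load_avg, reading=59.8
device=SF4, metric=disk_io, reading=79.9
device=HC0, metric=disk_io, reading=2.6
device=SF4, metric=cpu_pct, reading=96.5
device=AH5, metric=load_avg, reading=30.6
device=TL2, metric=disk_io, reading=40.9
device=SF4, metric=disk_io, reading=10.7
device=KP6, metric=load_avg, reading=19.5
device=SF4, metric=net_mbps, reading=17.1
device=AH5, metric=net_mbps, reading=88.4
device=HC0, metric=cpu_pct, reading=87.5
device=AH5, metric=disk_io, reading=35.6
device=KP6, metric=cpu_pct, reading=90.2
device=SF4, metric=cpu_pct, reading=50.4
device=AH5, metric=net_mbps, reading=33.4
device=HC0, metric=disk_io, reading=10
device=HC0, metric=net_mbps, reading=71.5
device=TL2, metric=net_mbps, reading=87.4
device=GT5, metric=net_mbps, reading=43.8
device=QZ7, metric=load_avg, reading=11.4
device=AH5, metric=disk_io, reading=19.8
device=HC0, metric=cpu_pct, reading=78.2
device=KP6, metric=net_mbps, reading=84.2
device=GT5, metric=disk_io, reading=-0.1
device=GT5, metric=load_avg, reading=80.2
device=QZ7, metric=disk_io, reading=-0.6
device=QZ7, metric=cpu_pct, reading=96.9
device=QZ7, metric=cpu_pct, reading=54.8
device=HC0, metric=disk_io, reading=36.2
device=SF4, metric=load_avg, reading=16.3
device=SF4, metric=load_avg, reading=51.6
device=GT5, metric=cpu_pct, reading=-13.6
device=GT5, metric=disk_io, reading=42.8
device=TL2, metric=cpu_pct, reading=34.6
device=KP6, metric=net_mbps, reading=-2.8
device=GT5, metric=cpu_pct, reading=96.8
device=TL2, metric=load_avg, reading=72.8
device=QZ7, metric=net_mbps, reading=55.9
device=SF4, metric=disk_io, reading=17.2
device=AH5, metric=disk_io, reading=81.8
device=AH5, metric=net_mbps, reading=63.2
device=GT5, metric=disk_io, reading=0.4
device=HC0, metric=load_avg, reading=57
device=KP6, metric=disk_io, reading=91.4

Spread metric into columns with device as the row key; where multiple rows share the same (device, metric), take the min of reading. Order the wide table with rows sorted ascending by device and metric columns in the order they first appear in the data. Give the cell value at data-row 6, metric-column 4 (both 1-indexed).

10.7

With rows sorted ascending by device, row 6 is device=SF4. metric columns in first-appearance order: load_avg, net_mbps, cpu_pct, disk_io; column 4 is disk_io.
Long rows with device=SF4, metric=disk_io: min(79.9, 10.7, 17.2) = 10.7.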